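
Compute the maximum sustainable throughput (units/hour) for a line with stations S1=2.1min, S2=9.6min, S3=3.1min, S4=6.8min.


Bottleneck = longest station time
Station times: [2.1, 9.6, 3.1, 6.8]
Max = 9.6 min
Rate = 60 / 9.6
= 6.25 units/hour (bottleneck: 9.6min)


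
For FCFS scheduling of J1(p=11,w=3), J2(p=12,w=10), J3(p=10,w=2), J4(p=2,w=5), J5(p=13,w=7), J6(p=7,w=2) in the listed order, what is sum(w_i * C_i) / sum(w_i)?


Completion times:
  J1: C=11, w×C=3×11=33
  J2: C=23, w×C=10×23=230
  J3: C=33, w×C=2×33=66
  J4: C=35, w×C=5×35=175
  J5: C=48, w×C=7×48=336
  J6: C=55, w×C=2×55=110
Sum w×C = 950
Sum w = 29
Weighted avg = 950/29
= 32.76


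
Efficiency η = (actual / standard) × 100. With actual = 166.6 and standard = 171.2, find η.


Efficiency = (actual / standard) × 100
= (166.6 / 171.2) × 100
= 97.3%


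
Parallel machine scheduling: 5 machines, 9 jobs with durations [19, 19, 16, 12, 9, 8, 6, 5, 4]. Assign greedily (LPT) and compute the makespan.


Jobs (LPT sorted): [19, 19, 16, 12, 9, 8, 6, 5, 4]
Machines: 5
  J=19 → Machine 1 (load: 0+19=19)
  J=19 → Machine 2 (load: 0+19=19)
  J=16 → Machine 3 (load: 0+16=16)
  J=12 → Machine 4 (load: 0+12=12)
  J=9 → Machine 5 (load: 0+9=9)
  J=8 → Machine 5 (load: 9+8=17)
  J=6 → Machine 4 (load: 12+6=18)
  J=5 → Machine 3 (load: 16+5=21)
  J=4 → Machine 5 (load: 17+4=21)
Machine loads: [19, 19, 21, 18, 21]
Makespan = max = 21 time units


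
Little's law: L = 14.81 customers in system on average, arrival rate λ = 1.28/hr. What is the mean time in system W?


Little's law: L = λW → W = L / λ
= 14.81 / 1.28
= 11.57 hours


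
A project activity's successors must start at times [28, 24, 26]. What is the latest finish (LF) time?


LF = min of all successor start times
Successors start at: [28, 24, 26]
LF = min(28, 24, 26)
= 24


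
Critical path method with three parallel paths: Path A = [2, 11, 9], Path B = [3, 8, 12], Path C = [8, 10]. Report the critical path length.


Path A: 2 + 11 + 9 = 22
Path B: 3 + 8 + 12 = 23
Path C: 8 + 10 = 18
Critical path = longest = max(22, 23, 18)
= 23 (Path B)


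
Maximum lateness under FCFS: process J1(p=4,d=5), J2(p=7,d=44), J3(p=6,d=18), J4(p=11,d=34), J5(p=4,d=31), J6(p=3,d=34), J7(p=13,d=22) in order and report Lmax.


Lateness per job (L = C - d):
  J1: C=4, d=5, L=-1
  J2: C=11, d=44, L=-33
  J3: C=17, d=18, L=-1
  J4: C=28, d=34, L=-6
  J5: C=32, d=31, L=1
  J6: C=35, d=34, L=1
  J7: C=48, d=22, L=26
Lmax = max(-1, -33, -1, -6, 1, 1, 26)
= 26


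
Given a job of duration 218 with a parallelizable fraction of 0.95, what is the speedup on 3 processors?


Amdahl's law: T_p = T × ((1-p) + p/N)
= 218 × ((1-0.95) + 0.95/3)
= 218 × (0.05 + 0.3167)
= 218 × 0.3667
= 79.93
Speedup = 218/79.93
= 2.73×


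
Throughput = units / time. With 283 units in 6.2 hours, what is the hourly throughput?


Throughput = units / time
= 283 / 6.2
= 45.6 units/hour


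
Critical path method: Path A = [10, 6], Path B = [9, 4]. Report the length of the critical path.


Path A: 10 + 6 = 16
Path B: 9 + 4 = 13
Critical path = longest = max(16, 13)
= 16 (Path A)


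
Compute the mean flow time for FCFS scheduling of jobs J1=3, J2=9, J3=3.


Completion times:
  J1: completes at 3
  J2: completes at 12
  J3: completes at 15
Sum = 30
Average = 30/3
= 10.00


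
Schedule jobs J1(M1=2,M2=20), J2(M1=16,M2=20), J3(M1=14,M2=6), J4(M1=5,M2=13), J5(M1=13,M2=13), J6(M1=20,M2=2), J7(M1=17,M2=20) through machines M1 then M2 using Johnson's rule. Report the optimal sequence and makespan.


Johnson's rule:
Group 1 (M1≤M2, sort by M1): ['J1', 'J4', 'J5', 'J2', 'J7']
Group 2 (M1>M2, sort desc M2): ['J3', 'J6']
Sequence: J1 → J4 → J5 → J2 → J7 → J3 → J6
Makespan calculation:
  J1: M1 done=2, M2 done=22
  J4: M1 done=7, M2 done=35
  J5: M1 done=20, M2 done=48
  J2: M1 done=36, M2 done=68
  J7: M1 done=53, M2 done=88
  J3: M1 done=67, M2 done=94
  J6: M1 done=87, M2 done=96
= Sequence: J1 → J4 → J5 → J2 → J7 → J3 → J6, Makespan: 96


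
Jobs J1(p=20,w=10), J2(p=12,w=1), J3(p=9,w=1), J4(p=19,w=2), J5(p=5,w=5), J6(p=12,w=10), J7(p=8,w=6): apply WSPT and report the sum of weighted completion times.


WSPT order (by p/w): J5 → J6 → J7 → J1 → J3 → J4 → J2
  J5: C=5, w·C=5×5=25
  J6: C=17, w·C=10×17=170
  J7: C=25, w·C=6×25=150
  J1: C=45, w·C=10×45=450
  J3: C=54, w·C=1×54=54
  J4: C=73, w·C=2×73=146
  J2: C=85, w·C=1×85=85
Σ w·C = 1080
= 1080


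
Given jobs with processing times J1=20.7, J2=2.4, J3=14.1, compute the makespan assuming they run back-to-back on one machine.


Sequential makespan: sum all processing times
= 20.7 + 2.4 + 14.1
= 37.2 time units


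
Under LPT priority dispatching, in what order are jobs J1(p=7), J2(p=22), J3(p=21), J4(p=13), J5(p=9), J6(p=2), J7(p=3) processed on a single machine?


LPT: sort by longest processing time first
  J2: p=22
  J3: p=21
  J4: p=13
  J5: p=9
  J1: p=7
  J7: p=3
  J6: p=2
Order: J2 → J3 → J4 → J5 → J1 → J7 → J6


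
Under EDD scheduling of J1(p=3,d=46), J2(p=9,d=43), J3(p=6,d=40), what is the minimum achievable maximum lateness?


EDD order: J3 → J2 → J1
Completion and lateness:
  J3: C=6, d=40, L=6-40=-34
  J2: C=15, d=43, L=15-43=-28
  J1: C=18, d=46, L=18-46=-28
Lmax = max(-34, -28, -28)
= -28


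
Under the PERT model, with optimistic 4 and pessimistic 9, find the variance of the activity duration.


σ² = ((p - o) / 6)² = (p - o)² / 36
= (9 - 4)² / 36
= 5² / 36
= 25 / 36
= 0.6944


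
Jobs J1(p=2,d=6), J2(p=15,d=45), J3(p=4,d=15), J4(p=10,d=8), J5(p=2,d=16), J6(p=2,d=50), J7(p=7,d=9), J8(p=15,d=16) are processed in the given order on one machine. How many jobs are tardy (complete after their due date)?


Completion vs due date:
  J1: C=2, d=6 → on time
  J2: C=17, d=45 → on time
  J3: C=21, d=15 → TARDY
  J4: C=31, d=8 → TARDY
  J5: C=33, d=16 → TARDY
  J6: C=35, d=50 → on time
  J7: C=42, d=9 → TARDY
  J8: C=57, d=16 → TARDY
Tardy jobs: J3, J4, J5, J7, J8
Count = 5


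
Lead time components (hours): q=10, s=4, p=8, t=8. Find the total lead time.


Lead time = queue + setup + processing + transit
= 10 + 4 + 8 + 8
= 30 hours


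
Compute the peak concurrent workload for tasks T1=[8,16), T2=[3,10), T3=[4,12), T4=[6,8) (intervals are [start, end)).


Check each time point for overlaps:
  t=6: 3 tasks active (T2, T3, T4)
Max concurrent = 3


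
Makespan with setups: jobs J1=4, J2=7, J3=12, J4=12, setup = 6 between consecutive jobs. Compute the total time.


Makespan = Σ processing + (n-1) × setup
= (4 + 7 + 12 + 12) + (4-1)×6
= 35 + 18
= 53 time units


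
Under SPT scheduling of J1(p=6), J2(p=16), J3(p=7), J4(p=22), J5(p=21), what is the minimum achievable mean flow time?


SPT order: J1 → J3 → J2 → J5 → J4
Completion times:
  J1: C=6
  J3: C=13
  J2: C=29
  J5: C=50
  J4: C=72
Sum = 170, n = 5
Mean flow = 170/5
= 34.00


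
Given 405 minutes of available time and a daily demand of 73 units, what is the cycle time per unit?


Cycle time = available time / demand
= 405 / 73
= 5.55 min/unit


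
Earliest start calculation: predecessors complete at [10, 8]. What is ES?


ES = max of all predecessor completion times
Predecessors: [10, 8]
ES = max(10, 8)
= 10


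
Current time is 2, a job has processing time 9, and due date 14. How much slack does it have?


Slack = due - current_time - processing
= 14 - 2 - 9
= 3


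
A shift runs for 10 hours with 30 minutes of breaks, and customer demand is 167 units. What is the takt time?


Available = 10×60 - 30 = 570 min
Takt time = 570 / 167
= 3.41 min/unit


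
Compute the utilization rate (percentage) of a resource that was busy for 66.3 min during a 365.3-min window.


Utilization = busy / total × 100
= 66.3 / 365.3 × 100
= 18.1%


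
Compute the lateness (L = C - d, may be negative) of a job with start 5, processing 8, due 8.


Completion = 5 + 8 = 13
Lateness = C - d = 13 - 8
= 5


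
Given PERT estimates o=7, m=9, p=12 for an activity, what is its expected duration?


te = (o + 4m + p) / 6
= (7 + 4×9 + 12) / 6
= (7 + 36 + 12) / 6
= 55 / 6
= 9.17


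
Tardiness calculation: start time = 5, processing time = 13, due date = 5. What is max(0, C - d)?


Completion = start + processing = 5 + 13 = 18
Tardiness = max(0, C - d) = max(0, 18 - 5)
= max(0, 13)
= 13


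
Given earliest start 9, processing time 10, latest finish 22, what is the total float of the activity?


EF = ES + duration = 9 + 10 = 19
LS = LF - duration = 22 - 10 = 12
Total Float = LF - EF = 22 - 19
(or LS - ES = 12 - 9)
= 3


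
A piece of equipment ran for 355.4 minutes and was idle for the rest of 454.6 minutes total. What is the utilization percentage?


Utilization = busy / total × 100
= 355.4 / 454.6 × 100
= 78.2%


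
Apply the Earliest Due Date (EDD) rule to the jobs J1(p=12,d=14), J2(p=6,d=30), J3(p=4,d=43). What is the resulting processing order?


EDD: sort by earliest due date
  J1: d=14, p=12
  J2: d=30, p=6
  J3: d=43, p=4
Order: J1 → J2 → J3


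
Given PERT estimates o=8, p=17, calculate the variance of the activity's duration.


σ² = ((p - o) / 6)² = (p - o)² / 36
= (17 - 8)² / 36
= 9² / 36
= 81 / 36
= 2.2500


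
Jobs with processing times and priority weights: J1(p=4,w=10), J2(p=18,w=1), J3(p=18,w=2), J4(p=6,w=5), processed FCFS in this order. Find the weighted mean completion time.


Completion times:
  J1: C=4, w×C=10×4=40
  J2: C=22, w×C=1×22=22
  J3: C=40, w×C=2×40=80
  J4: C=46, w×C=5×46=230
Sum w×C = 372
Sum w = 18
Weighted avg = 372/18
= 20.67


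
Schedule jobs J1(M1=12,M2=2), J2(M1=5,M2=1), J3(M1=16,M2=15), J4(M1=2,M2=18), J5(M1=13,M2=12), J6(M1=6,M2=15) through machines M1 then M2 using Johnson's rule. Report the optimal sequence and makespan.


Johnson's rule:
Group 1 (M1≤M2, sort by M1): ['J4', 'J6']
Group 2 (M1>M2, sort desc M2): ['J3', 'J5', 'J1', 'J2']
Sequence: J4 → J6 → J3 → J5 → J1 → J2
Makespan calculation:
  J4: M1 done=2, M2 done=20
  J6: M1 done=8, M2 done=35
  J3: M1 done=24, M2 done=50
  J5: M1 done=37, M2 done=62
  J1: M1 done=49, M2 done=64
  J2: M1 done=54, M2 done=65
= Sequence: J4 → J6 → J3 → J5 → J1 → J2, Makespan: 65


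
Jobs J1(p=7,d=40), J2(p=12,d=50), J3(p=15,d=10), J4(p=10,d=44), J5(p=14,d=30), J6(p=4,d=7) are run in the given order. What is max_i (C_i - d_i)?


Lateness per job (L = C - d):
  J1: C=7, d=40, L=-33
  J2: C=19, d=50, L=-31
  J3: C=34, d=10, L=24
  J4: C=44, d=44, L=0
  J5: C=58, d=30, L=28
  J6: C=62, d=7, L=55
Lmax = max(-33, -31, 24, 0, 28, 55)
= 55


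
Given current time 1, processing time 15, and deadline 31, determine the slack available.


Slack = due - current_time - processing
= 31 - 1 - 15
= 15


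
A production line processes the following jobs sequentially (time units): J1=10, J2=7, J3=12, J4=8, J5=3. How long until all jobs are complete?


Sequential makespan: sum all processing times
= 10 + 7 + 12 + 8 + 3
= 40 time units


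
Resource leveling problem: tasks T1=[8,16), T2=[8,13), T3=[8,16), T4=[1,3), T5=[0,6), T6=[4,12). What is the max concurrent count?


Check each time point for overlaps:
  t=8: 4 tasks active (T1, T2, T3, T6)
Max concurrent = 4


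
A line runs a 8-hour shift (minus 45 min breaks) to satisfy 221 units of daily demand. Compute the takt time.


Available = 8×60 - 45 = 435 min
Takt time = 435 / 221
= 1.97 min/unit


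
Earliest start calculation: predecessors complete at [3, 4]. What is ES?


ES = max of all predecessor completion times
Predecessors: [3, 4]
ES = max(3, 4)
= 4


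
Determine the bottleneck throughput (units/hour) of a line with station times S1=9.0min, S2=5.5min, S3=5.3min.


Bottleneck = longest station time
Station times: [9.0, 5.5, 5.3]
Max = 9.0 min
Rate = 60 / 9.0
= 6.67 units/hour (bottleneck: 9.0min)


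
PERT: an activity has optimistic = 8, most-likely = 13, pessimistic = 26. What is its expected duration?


te = (o + 4m + p) / 6
= (8 + 4×13 + 26) / 6
= (8 + 52 + 26) / 6
= 86 / 6
= 14.33


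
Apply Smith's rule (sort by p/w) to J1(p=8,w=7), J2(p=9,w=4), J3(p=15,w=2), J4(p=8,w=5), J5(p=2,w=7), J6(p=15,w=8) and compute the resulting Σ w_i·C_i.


WSPT order (by p/w): J5 → J1 → J4 → J6 → J2 → J3
  J5: C=2, w·C=7×2=14
  J1: C=10, w·C=7×10=70
  J4: C=18, w·C=5×18=90
  J6: C=33, w·C=8×33=264
  J2: C=42, w·C=4×42=168
  J3: C=57, w·C=2×57=114
Σ w·C = 720
= 720


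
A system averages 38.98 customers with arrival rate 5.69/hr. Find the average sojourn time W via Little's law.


Little's law: L = λW → W = L / λ
= 38.98 / 5.69
= 6.85 hours


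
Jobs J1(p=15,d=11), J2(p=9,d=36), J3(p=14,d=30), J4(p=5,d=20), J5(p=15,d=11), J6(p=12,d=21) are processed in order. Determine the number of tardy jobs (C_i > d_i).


Completion vs due date:
  J1: C=15, d=11 → TARDY
  J2: C=24, d=36 → on time
  J3: C=38, d=30 → TARDY
  J4: C=43, d=20 → TARDY
  J5: C=58, d=11 → TARDY
  J6: C=70, d=21 → TARDY
Tardy jobs: J1, J3, J4, J5, J6
Count = 5


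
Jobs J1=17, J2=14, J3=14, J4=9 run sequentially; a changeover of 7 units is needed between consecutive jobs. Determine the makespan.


Makespan = Σ processing + (n-1) × setup
= (17 + 14 + 14 + 9) + (4-1)×7
= 54 + 21
= 75 time units


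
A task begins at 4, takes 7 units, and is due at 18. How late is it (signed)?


Completion = 4 + 7 = 11
Lateness = C - d = 11 - 18
= -7


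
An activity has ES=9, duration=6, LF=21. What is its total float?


EF = ES + duration = 9 + 6 = 15
LS = LF - duration = 21 - 6 = 15
Total Float = LF - EF = 21 - 15
(or LS - ES = 15 - 9)
= 6


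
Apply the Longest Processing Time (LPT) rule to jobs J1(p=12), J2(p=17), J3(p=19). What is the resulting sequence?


LPT: sort by longest processing time first
  J3: p=19
  J2: p=17
  J1: p=12
Order: J3 → J2 → J1


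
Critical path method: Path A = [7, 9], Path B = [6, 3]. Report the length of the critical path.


Path A: 7 + 9 = 16
Path B: 6 + 3 = 9
Critical path = longest = max(16, 9)
= 16 (Path A)


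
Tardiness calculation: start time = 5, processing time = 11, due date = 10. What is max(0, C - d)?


Completion = start + processing = 5 + 11 = 16
Tardiness = max(0, C - d) = max(0, 16 - 10)
= max(0, 6)
= 6


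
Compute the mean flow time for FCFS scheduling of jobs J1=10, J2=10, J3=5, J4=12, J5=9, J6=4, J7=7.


Completion times:
  J1: completes at 10
  J2: completes at 20
  J3: completes at 25
  J4: completes at 37
  J5: completes at 46
  J6: completes at 50
  J7: completes at 57
Sum = 245
Average = 245/7
= 35.00


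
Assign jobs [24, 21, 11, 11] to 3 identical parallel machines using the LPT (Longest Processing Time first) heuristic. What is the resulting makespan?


Jobs (LPT sorted): [24, 21, 11, 11]
Machines: 3
  J=24 → Machine 1 (load: 0+24=24)
  J=21 → Machine 2 (load: 0+21=21)
  J=11 → Machine 3 (load: 0+11=11)
  J=11 → Machine 3 (load: 11+11=22)
Machine loads: [24, 21, 22]
Makespan = max = 24 time units


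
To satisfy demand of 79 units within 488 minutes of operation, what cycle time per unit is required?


Cycle time = available time / demand
= 488 / 79
= 6.18 min/unit


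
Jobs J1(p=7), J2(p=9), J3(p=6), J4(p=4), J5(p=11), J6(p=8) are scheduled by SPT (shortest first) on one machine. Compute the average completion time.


SPT order: J4 → J3 → J1 → J6 → J2 → J5
Completion times:
  J4: C=4
  J3: C=10
  J1: C=17
  J6: C=25
  J2: C=34
  J5: C=45
Sum = 135, n = 6
Mean flow = 135/6
= 22.50


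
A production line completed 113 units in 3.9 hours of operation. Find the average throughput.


Throughput = units / time
= 113 / 3.9
= 29.0 units/hour


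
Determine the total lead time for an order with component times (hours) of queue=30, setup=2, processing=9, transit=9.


Lead time = queue + setup + processing + transit
= 30 + 2 + 9 + 9
= 50 hours


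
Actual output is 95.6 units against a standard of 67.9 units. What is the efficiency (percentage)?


Efficiency = (actual / standard) × 100
= (95.6 / 67.9) × 100
= 140.8%


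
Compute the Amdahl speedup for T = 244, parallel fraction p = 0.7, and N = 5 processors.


Amdahl's law: T_p = T × ((1-p) + p/N)
= 244 × ((1-0.7) + 0.7/5)
= 244 × (0.30 + 0.1400)
= 244 × 0.4400
= 107.36
Speedup = 244/107.36
= 2.27×


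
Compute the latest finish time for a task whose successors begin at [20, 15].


LF = min of all successor start times
Successors start at: [20, 15]
LF = min(20, 15)
= 15


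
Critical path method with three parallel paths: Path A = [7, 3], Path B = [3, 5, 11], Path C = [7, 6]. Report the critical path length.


Path A: 7 + 3 = 10
Path B: 3 + 5 + 11 = 19
Path C: 7 + 6 = 13
Critical path = longest = max(10, 19, 13)
= 19 (Path B)


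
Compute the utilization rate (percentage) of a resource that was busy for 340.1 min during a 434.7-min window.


Utilization = busy / total × 100
= 340.1 / 434.7 × 100
= 78.2%


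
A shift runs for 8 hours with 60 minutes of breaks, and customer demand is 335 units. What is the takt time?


Available = 8×60 - 60 = 420 min
Takt time = 420 / 335
= 1.25 min/unit


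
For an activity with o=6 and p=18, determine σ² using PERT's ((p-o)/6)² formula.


σ² = ((p - o) / 6)² = (p - o)² / 36
= (18 - 6)² / 36
= 12² / 36
= 144 / 36
= 4.0000


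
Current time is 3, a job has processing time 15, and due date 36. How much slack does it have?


Slack = due - current_time - processing
= 36 - 3 - 15
= 18


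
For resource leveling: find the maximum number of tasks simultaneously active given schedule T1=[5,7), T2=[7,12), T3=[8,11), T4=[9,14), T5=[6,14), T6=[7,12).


Check each time point for overlaps:
  t=9: 5 tasks active (T2, T3, T4, T5, T6)
Max concurrent = 5


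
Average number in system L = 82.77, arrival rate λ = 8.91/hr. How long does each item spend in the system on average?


Little's law: L = λW → W = L / λ
= 82.77 / 8.91
= 9.29 hours


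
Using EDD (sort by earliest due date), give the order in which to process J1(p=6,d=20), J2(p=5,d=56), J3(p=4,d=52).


EDD: sort by earliest due date
  J1: d=20, p=6
  J3: d=52, p=4
  J2: d=56, p=5
Order: J1 → J3 → J2


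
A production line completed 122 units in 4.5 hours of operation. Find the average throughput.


Throughput = units / time
= 122 / 4.5
= 27.1 units/hour


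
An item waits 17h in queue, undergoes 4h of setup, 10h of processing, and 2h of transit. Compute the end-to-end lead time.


Lead time = queue + setup + processing + transit
= 17 + 4 + 10 + 2
= 33 hours


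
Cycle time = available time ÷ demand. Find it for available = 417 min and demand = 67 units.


Cycle time = available time / demand
= 417 / 67
= 6.22 min/unit


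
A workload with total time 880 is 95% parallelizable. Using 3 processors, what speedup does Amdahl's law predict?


Amdahl's law: T_p = T × ((1-p) + p/N)
= 880 × ((1-0.95) + 0.95/3)
= 880 × (0.05 + 0.3167)
= 880 × 0.3667
= 322.67
Speedup = 880/322.67
= 2.73×


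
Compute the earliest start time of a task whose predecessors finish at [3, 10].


ES = max of all predecessor completion times
Predecessors: [3, 10]
ES = max(3, 10)
= 10


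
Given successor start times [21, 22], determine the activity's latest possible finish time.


LF = min of all successor start times
Successors start at: [21, 22]
LF = min(21, 22)
= 21


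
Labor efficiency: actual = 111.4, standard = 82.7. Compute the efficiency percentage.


Efficiency = (actual / standard) × 100
= (111.4 / 82.7) × 100
= 134.7%


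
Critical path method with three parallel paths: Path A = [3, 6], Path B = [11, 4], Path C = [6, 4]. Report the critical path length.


Path A: 3 + 6 = 9
Path B: 11 + 4 = 15
Path C: 6 + 4 = 10
Critical path = longest = max(9, 15, 10)
= 15 (Path B)


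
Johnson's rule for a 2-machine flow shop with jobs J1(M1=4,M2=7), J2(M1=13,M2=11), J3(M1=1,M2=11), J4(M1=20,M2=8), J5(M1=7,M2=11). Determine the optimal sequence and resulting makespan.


Johnson's rule:
Group 1 (M1≤M2, sort by M1): ['J3', 'J1', 'J5']
Group 2 (M1>M2, sort desc M2): ['J2', 'J4']
Sequence: J3 → J1 → J5 → J2 → J4
Makespan calculation:
  J3: M1 done=1, M2 done=12
  J1: M1 done=5, M2 done=19
  J5: M1 done=12, M2 done=30
  J2: M1 done=25, M2 done=41
  J4: M1 done=45, M2 done=53
= Sequence: J3 → J1 → J5 → J2 → J4, Makespan: 53


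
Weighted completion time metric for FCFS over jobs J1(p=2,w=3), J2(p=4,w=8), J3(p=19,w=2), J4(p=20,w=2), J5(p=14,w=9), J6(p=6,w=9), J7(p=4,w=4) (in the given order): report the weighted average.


Completion times:
  J1: C=2, w×C=3×2=6
  J2: C=6, w×C=8×6=48
  J3: C=25, w×C=2×25=50
  J4: C=45, w×C=2×45=90
  J5: C=59, w×C=9×59=531
  J6: C=65, w×C=9×65=585
  J7: C=69, w×C=4×69=276
Sum w×C = 1586
Sum w = 37
Weighted avg = 1586/37
= 42.86


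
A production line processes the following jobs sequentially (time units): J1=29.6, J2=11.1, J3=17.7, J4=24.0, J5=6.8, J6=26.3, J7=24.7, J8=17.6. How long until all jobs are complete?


Sequential makespan: sum all processing times
= 29.6 + 11.1 + 17.7 + 24.0 + 6.8 + 26.3 + 24.7 + 17.6
= 157.8 time units


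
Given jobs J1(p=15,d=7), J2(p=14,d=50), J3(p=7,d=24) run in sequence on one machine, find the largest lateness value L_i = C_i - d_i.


Lateness per job (L = C - d):
  J1: C=15, d=7, L=8
  J2: C=29, d=50, L=-21
  J3: C=36, d=24, L=12
Lmax = max(8, -21, 12)
= 12


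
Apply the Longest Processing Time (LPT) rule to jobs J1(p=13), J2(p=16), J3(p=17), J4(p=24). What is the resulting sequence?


LPT: sort by longest processing time first
  J4: p=24
  J3: p=17
  J2: p=16
  J1: p=13
Order: J4 → J3 → J2 → J1


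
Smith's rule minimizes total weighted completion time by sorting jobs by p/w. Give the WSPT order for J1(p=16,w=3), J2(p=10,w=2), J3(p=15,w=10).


WSPT (Smith's rule): sort by p/w ascending
  J3: p/w = 15/10 = 1.500
  J2: p/w = 10/2 = 5.000
  J1: p/w = 16/3 = 5.333
Order: J3 → J2 → J1


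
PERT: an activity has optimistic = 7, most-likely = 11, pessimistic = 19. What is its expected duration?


te = (o + 4m + p) / 6
= (7 + 4×11 + 19) / 6
= (7 + 44 + 19) / 6
= 70 / 6
= 11.67


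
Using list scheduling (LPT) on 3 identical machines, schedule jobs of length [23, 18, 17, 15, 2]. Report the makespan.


Jobs (LPT sorted): [23, 18, 17, 15, 2]
Machines: 3
  J=23 → Machine 1 (load: 0+23=23)
  J=18 → Machine 2 (load: 0+18=18)
  J=17 → Machine 3 (load: 0+17=17)
  J=15 → Machine 3 (load: 17+15=32)
  J=2 → Machine 2 (load: 18+2=20)
Machine loads: [23, 20, 32]
Makespan = max = 32 time units


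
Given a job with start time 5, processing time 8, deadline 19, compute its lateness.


Completion = 5 + 8 = 13
Lateness = C - d = 13 - 19
= -6


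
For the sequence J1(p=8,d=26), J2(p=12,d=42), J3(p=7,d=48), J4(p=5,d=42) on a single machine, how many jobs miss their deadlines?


Completion vs due date:
  J1: C=8, d=26 → on time
  J2: C=20, d=42 → on time
  J3: C=27, d=48 → on time
  J4: C=32, d=42 → on time
Tardy jobs: none
Count = 0


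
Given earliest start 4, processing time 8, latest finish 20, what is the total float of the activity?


EF = ES + duration = 4 + 8 = 12
LS = LF - duration = 20 - 8 = 12
Total Float = LF - EF = 20 - 12
(or LS - ES = 12 - 4)
= 8


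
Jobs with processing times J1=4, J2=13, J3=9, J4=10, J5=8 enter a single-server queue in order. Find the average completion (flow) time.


Completion times:
  J1: completes at 4
  J2: completes at 17
  J3: completes at 26
  J4: completes at 36
  J5: completes at 44
Sum = 127
Average = 127/5
= 25.40


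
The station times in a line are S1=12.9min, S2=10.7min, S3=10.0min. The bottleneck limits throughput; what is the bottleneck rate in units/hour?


Bottleneck = longest station time
Station times: [12.9, 10.7, 10.0]
Max = 12.9 min
Rate = 60 / 12.9
= 4.65 units/hour (bottleneck: 12.9min)


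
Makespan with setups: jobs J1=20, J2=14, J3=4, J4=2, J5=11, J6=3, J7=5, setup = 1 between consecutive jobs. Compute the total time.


Makespan = Σ processing + (n-1) × setup
= (20 + 14 + 4 + 2 + 11 + 3 + 5) + (7-1)×1
= 59 + 6
= 65 time units


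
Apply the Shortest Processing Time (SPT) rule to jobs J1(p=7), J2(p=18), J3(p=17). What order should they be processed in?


SPT: sort by shortest processing time
  J1: p=7
  J3: p=17
  J2: p=18
Order: J1 → J3 → J2


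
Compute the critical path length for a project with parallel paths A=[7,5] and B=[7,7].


Path A: 7 + 5 = 12
Path B: 7 + 7 = 14
Critical path = longest = max(12, 14)
= 14 (Path B)


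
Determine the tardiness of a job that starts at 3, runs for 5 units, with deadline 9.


Completion = start + processing = 3 + 5 = 8
Tardiness = max(0, C - d) = max(0, 8 - 9)
= max(0, -1)
= 0


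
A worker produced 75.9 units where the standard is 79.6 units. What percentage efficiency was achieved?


Efficiency = (actual / standard) × 100
= (75.9 / 79.6) × 100
= 95.4%


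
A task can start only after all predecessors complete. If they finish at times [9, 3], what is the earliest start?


ES = max of all predecessor completion times
Predecessors: [9, 3]
ES = max(9, 3)
= 9


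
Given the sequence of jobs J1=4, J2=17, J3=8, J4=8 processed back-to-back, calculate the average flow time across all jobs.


Completion times:
  J1: completes at 4
  J2: completes at 21
  J3: completes at 29
  J4: completes at 37
Sum = 91
Average = 91/4
= 22.75


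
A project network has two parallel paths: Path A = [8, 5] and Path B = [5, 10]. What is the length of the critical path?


Path A: 8 + 5 = 13
Path B: 5 + 10 = 15
Critical path = longest = max(13, 15)
= 15 (Path B)


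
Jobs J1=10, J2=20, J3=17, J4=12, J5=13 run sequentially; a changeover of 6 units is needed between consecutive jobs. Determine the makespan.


Makespan = Σ processing + (n-1) × setup
= (10 + 20 + 17 + 12 + 13) + (5-1)×6
= 72 + 24
= 96 time units


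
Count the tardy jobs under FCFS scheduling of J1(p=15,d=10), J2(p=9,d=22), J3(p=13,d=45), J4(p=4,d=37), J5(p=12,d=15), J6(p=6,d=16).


Completion vs due date:
  J1: C=15, d=10 → TARDY
  J2: C=24, d=22 → TARDY
  J3: C=37, d=45 → on time
  J4: C=41, d=37 → TARDY
  J5: C=53, d=15 → TARDY
  J6: C=59, d=16 → TARDY
Tardy jobs: J1, J2, J4, J5, J6
Count = 5


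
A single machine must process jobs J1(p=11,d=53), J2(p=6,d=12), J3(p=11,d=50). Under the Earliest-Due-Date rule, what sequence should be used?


EDD: sort by earliest due date
  J2: d=12, p=6
  J3: d=50, p=11
  J1: d=53, p=11
Order: J2 → J3 → J1


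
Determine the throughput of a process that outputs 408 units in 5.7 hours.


Throughput = units / time
= 408 / 5.7
= 71.6 units/hour


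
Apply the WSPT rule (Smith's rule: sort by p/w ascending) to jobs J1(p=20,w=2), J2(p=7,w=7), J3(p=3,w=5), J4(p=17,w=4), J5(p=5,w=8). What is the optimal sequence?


WSPT (Smith's rule): sort by p/w ascending
  J3: p/w = 3/5 = 0.600
  J5: p/w = 5/8 = 0.625
  J2: p/w = 7/7 = 1.000
  J4: p/w = 17/4 = 4.250
  J1: p/w = 20/2 = 10.000
Order: J3 → J5 → J2 → J4 → J1


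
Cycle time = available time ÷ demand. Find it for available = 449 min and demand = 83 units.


Cycle time = available time / demand
= 449 / 83
= 5.41 min/unit


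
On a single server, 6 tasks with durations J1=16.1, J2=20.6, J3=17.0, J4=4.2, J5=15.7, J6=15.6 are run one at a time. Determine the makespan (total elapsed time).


Sequential makespan: sum all processing times
= 16.1 + 20.6 + 17.0 + 4.2 + 15.7 + 15.6
= 89.2 time units


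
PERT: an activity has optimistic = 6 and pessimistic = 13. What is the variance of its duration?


σ² = ((p - o) / 6)² = (p - o)² / 36
= (13 - 6)² / 36
= 7² / 36
= 49 / 36
= 1.3611


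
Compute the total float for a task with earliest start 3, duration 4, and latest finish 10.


EF = ES + duration = 3 + 4 = 7
LS = LF - duration = 10 - 4 = 6
Total Float = LF - EF = 10 - 7
(or LS - ES = 6 - 3)
= 3


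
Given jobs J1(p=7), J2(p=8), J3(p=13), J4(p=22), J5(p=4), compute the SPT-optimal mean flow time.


SPT order: J5 → J1 → J2 → J3 → J4
Completion times:
  J5: C=4
  J1: C=11
  J2: C=19
  J3: C=32
  J4: C=54
Sum = 120, n = 5
Mean flow = 120/5
= 24.00


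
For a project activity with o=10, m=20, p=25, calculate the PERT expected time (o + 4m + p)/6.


te = (o + 4m + p) / 6
= (10 + 4×20 + 25) / 6
= (10 + 80 + 25) / 6
= 115 / 6
= 19.17


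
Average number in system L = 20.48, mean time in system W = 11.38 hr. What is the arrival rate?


Little's law: L = λW → λ = L / W
= 20.48 / 11.38
= 1.80 per hour


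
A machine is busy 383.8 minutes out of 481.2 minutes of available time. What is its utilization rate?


Utilization = busy / total × 100
= 383.8 / 481.2 × 100
= 79.8%


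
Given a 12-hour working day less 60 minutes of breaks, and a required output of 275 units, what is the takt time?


Available = 12×60 - 60 = 660 min
Takt time = 660 / 275
= 2.40 min/unit


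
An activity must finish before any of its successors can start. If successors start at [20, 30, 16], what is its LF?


LF = min of all successor start times
Successors start at: [20, 30, 16]
LF = min(20, 30, 16)
= 16


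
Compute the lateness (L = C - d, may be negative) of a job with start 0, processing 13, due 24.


Completion = 0 + 13 = 13
Lateness = C - d = 13 - 24
= -11


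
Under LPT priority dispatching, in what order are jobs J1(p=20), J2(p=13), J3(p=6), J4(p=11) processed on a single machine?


LPT: sort by longest processing time first
  J1: p=20
  J2: p=13
  J4: p=11
  J3: p=6
Order: J1 → J2 → J4 → J3


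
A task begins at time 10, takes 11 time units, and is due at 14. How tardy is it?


Completion = start + processing = 10 + 11 = 21
Tardiness = max(0, C - d) = max(0, 21 - 14)
= max(0, 7)
= 7


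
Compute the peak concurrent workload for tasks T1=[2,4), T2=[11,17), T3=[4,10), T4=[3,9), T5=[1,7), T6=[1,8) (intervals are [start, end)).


Check each time point for overlaps:
  t=3: 4 tasks active (T1, T4, T5, T6)
Max concurrent = 4


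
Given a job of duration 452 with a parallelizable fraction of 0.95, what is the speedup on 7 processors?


Amdahl's law: T_p = T × ((1-p) + p/N)
= 452 × ((1-0.95) + 0.95/7)
= 452 × (0.05 + 0.1357)
= 452 × 0.1857
= 83.94
Speedup = 452/83.94
= 5.38×


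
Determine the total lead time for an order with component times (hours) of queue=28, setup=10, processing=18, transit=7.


Lead time = queue + setup + processing + transit
= 28 + 10 + 18 + 7
= 63 hours


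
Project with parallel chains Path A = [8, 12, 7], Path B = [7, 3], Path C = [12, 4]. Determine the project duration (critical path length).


Path A: 8 + 12 + 7 = 27
Path B: 7 + 3 = 10
Path C: 12 + 4 = 16
Critical path = longest = max(27, 10, 16)
= 27 (Path A)


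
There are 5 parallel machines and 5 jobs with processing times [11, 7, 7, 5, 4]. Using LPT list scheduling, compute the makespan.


Jobs (LPT sorted): [11, 7, 7, 5, 4]
Machines: 5
  J=11 → Machine 1 (load: 0+11=11)
  J=7 → Machine 2 (load: 0+7=7)
  J=7 → Machine 3 (load: 0+7=7)
  J=5 → Machine 4 (load: 0+5=5)
  J=4 → Machine 5 (load: 0+4=4)
Machine loads: [11, 7, 7, 5, 4]
Makespan = max = 11 time units


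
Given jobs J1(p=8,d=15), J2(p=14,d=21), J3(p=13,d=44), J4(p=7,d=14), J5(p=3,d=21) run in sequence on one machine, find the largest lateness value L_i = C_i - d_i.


Lateness per job (L = C - d):
  J1: C=8, d=15, L=-7
  J2: C=22, d=21, L=1
  J3: C=35, d=44, L=-9
  J4: C=42, d=14, L=28
  J5: C=45, d=21, L=24
Lmax = max(-7, 1, -9, 28, 24)
= 28


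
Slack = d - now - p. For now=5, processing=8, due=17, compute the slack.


Slack = due - current_time - processing
= 17 - 5 - 8
= 4


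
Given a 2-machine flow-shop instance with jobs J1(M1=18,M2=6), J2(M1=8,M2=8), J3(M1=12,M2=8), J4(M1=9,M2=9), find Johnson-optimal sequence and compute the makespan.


Johnson's rule:
Group 1 (M1≤M2, sort by M1): ['J2', 'J4']
Group 2 (M1>M2, sort desc M2): ['J3', 'J1']
Sequence: J2 → J4 → J3 → J1
Makespan calculation:
  J2: M1 done=8, M2 done=16
  J4: M1 done=17, M2 done=26
  J3: M1 done=29, M2 done=37
  J1: M1 done=47, M2 done=53
= Sequence: J2 → J4 → J3 → J1, Makespan: 53


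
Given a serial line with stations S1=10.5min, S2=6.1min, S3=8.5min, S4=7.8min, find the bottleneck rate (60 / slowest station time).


Bottleneck = longest station time
Station times: [10.5, 6.1, 8.5, 7.8]
Max = 10.5 min
Rate = 60 / 10.5
= 5.71 units/hour (bottleneck: 10.5min)


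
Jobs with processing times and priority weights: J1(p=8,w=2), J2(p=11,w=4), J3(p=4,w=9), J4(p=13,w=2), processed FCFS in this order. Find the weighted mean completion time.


Completion times:
  J1: C=8, w×C=2×8=16
  J2: C=19, w×C=4×19=76
  J3: C=23, w×C=9×23=207
  J4: C=36, w×C=2×36=72
Sum w×C = 371
Sum w = 17
Weighted avg = 371/17
= 21.82


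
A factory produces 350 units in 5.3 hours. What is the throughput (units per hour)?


Throughput = units / time
= 350 / 5.3
= 66.0 units/hour


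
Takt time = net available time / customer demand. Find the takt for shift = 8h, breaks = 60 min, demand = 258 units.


Available = 8×60 - 60 = 420 min
Takt time = 420 / 258
= 1.63 min/unit


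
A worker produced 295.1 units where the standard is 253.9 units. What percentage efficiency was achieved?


Efficiency = (actual / standard) × 100
= (295.1 / 253.9) × 100
= 116.2%


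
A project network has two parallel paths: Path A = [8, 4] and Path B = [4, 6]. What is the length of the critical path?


Path A: 8 + 4 = 12
Path B: 4 + 6 = 10
Critical path = longest = max(12, 10)
= 12 (Path A)


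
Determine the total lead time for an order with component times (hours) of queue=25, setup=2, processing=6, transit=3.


Lead time = queue + setup + processing + transit
= 25 + 2 + 6 + 3
= 36 hours


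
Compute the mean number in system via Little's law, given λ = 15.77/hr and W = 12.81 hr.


Little's law: L = λ × W
= 15.77 × 12.81
= 202.01


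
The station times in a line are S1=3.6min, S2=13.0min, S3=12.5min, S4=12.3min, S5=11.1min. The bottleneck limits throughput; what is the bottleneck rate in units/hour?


Bottleneck = longest station time
Station times: [3.6, 13.0, 12.5, 12.3, 11.1]
Max = 13.0 min
Rate = 60 / 13.0
= 4.62 units/hour (bottleneck: 13.0min)


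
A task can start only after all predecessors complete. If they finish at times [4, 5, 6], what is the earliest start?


ES = max of all predecessor completion times
Predecessors: [4, 5, 6]
ES = max(4, 5, 6)
= 6


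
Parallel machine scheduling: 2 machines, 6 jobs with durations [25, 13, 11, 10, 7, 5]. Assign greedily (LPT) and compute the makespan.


Jobs (LPT sorted): [25, 13, 11, 10, 7, 5]
Machines: 2
  J=25 → Machine 1 (load: 0+25=25)
  J=13 → Machine 2 (load: 0+13=13)
  J=11 → Machine 2 (load: 13+11=24)
  J=10 → Machine 2 (load: 24+10=34)
  J=7 → Machine 1 (load: 25+7=32)
  J=5 → Machine 1 (load: 32+5=37)
Machine loads: [37, 34]
Makespan = max = 37 time units


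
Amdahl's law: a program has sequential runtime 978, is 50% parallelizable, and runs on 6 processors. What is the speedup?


Amdahl's law: T_p = T × ((1-p) + p/N)
= 978 × ((1-0.5) + 0.5/6)
= 978 × (0.50 + 0.0833)
= 978 × 0.5833
= 570.50
Speedup = 978/570.50
= 1.71×


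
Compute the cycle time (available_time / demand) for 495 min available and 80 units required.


Cycle time = available time / demand
= 495 / 80
= 6.19 min/unit


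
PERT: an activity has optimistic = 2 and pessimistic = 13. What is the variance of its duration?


σ² = ((p - o) / 6)² = (p - o)² / 36
= (13 - 2)² / 36
= 11² / 36
= 121 / 36
= 3.3611


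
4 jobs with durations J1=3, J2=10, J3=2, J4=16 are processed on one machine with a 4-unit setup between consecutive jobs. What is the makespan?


Makespan = Σ processing + (n-1) × setup
= (3 + 10 + 2 + 16) + (4-1)×4
= 31 + 12
= 43 time units


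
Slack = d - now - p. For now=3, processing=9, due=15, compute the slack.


Slack = due - current_time - processing
= 15 - 3 - 9
= 3


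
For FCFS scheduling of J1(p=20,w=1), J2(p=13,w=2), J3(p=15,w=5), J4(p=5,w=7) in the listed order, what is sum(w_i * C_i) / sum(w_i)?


Completion times:
  J1: C=20, w×C=1×20=20
  J2: C=33, w×C=2×33=66
  J3: C=48, w×C=5×48=240
  J4: C=53, w×C=7×53=371
Sum w×C = 697
Sum w = 15
Weighted avg = 697/15
= 46.47


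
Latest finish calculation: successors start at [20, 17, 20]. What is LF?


LF = min of all successor start times
Successors start at: [20, 17, 20]
LF = min(20, 17, 20)
= 17


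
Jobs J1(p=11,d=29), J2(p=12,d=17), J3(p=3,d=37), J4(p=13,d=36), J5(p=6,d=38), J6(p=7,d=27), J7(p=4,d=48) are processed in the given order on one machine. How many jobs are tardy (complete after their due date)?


Completion vs due date:
  J1: C=11, d=29 → on time
  J2: C=23, d=17 → TARDY
  J3: C=26, d=37 → on time
  J4: C=39, d=36 → TARDY
  J5: C=45, d=38 → TARDY
  J6: C=52, d=27 → TARDY
  J7: C=56, d=48 → TARDY
Tardy jobs: J2, J4, J5, J6, J7
Count = 5


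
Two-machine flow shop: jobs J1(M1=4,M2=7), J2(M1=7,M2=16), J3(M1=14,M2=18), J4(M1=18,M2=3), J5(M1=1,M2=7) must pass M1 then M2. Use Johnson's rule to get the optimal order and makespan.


Johnson's rule:
Group 1 (M1≤M2, sort by M1): ['J5', 'J1', 'J2', 'J3']
Group 2 (M1>M2, sort desc M2): ['J4']
Sequence: J5 → J1 → J2 → J3 → J4
Makespan calculation:
  J5: M1 done=1, M2 done=8
  J1: M1 done=5, M2 done=15
  J2: M1 done=12, M2 done=31
  J3: M1 done=26, M2 done=49
  J4: M1 done=44, M2 done=52
= Sequence: J5 → J1 → J2 → J3 → J4, Makespan: 52


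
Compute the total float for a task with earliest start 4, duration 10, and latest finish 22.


EF = ES + duration = 4 + 10 = 14
LS = LF - duration = 22 - 10 = 12
Total Float = LF - EF = 22 - 14
(or LS - ES = 12 - 4)
= 8


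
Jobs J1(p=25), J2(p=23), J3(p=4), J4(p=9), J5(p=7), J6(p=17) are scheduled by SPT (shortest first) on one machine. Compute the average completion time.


SPT order: J3 → J5 → J4 → J6 → J2 → J1
Completion times:
  J3: C=4
  J5: C=11
  J4: C=20
  J6: C=37
  J2: C=60
  J1: C=85
Sum = 217, n = 6
Mean flow = 217/6
= 36.17


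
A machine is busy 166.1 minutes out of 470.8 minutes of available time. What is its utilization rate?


Utilization = busy / total × 100
= 166.1 / 470.8 × 100
= 35.3%


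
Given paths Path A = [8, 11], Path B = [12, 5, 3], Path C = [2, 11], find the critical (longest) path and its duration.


Path A: 8 + 11 = 19
Path B: 12 + 5 + 3 = 20
Path C: 2 + 11 = 13
Critical path = longest = max(19, 20, 13)
= 20 (Path B)


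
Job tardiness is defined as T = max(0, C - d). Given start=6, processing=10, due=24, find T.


Completion = start + processing = 6 + 10 = 16
Tardiness = max(0, C - d) = max(0, 16 - 24)
= max(0, -8)
= 0


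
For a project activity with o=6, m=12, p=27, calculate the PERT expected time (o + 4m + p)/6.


te = (o + 4m + p) / 6
= (6 + 4×12 + 27) / 6
= (6 + 48 + 27) / 6
= 81 / 6
= 13.50


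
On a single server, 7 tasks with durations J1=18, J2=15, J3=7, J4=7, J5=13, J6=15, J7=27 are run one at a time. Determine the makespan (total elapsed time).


Sequential makespan: sum all processing times
= 18 + 15 + 7 + 7 + 13 + 15 + 27
= 102 time units


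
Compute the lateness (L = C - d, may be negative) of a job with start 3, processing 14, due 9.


Completion = 3 + 14 = 17
Lateness = C - d = 17 - 9
= 8


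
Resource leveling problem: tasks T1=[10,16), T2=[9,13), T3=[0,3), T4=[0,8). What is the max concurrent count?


Check each time point for overlaps:
  t=0: 2 tasks active (T3, T4)
Max concurrent = 2
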